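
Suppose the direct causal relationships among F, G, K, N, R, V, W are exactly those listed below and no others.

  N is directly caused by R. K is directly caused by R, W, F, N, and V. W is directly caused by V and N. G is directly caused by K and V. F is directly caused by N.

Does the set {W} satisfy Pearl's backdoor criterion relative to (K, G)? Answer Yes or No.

Backdoor paths from K to G (paths whose first edge points into K):
  P1: K <- V -> G
  P2: K <- R -> N -> W <- V -> G
  P3: K <- N -> W <- V -> G
  P4: K <- W <- V -> G
  P5: K <- F <- N -> W <- V -> G
Condition 1 (no descendant of K in the set): holds — descendants of K are {G}; none are in {W}.
Condition 2 (every backdoor path blocked by {W}):
  P1: open — no interior node is in the conditioning set.
  P2: open — collider(s) W are conditioned on (or have a conditioned descendant) and no non-collider on the path is in the set.
  P3: open — collider(s) W are conditioned on (or have a conditioned descendant) and no non-collider on the path is in the set.
  P4: blocked at chain node W ∈ conditioning set.
  P5: open — collider(s) W are conditioned on (or have a conditioned descendant) and no non-collider on the path is in the set.
{W} does not satisfy the backdoor criterion.

No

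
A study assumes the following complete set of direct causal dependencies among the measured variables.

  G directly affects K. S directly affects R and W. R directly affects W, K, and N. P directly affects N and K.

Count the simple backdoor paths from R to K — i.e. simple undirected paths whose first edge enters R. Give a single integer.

A backdoor path from R to K is any simple undirected path whose first edge points into R (i.e. leaves R via a parent).
Parents of R: {S}.
No simple path from any parent of R reaches K without revisiting R, so there are no backdoor paths.

0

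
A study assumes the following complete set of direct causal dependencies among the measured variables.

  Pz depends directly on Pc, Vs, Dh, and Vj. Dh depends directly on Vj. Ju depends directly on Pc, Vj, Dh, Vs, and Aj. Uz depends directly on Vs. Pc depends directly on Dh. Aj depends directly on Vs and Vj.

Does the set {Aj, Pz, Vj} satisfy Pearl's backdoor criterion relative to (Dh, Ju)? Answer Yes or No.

No

Backdoor paths from Dh to Ju (paths whose first edge points into Dh):
  P1: Dh <- Vj -> Aj <- Vs -> Ju
  P2: Dh <- Vj -> Aj <- Vs -> Pz <- Pc -> Ju
  P3: Dh <- Vj -> Aj -> Ju
  P4: Dh <- Vj -> Ju
  P5: Dh <- Vj -> Pz <- Vs -> Aj -> Ju
  P6: Dh <- Vj -> Pz <- Vs -> Ju
  P7: Dh <- Vj -> Pz <- Pc -> Ju
Condition 1 (no descendant of Dh in the set): FAILS — Pz is a descendant of Dh.
Condition 2 (every backdoor path blocked by {Aj, Pz, Vj}):
  P1: blocked at fork node Vj ∈ conditioning set.
  P2: blocked at fork node Vj ∈ conditioning set.
  P3: blocked at fork node Vj ∈ conditioning set.
  P4: blocked at fork node Vj ∈ conditioning set.
  P5: blocked at fork node Vj ∈ conditioning set.
  P6: blocked at fork node Vj ∈ conditioning set.
  P7: blocked at fork node Vj ∈ conditioning set.
{Aj, Pz, Vj} does not satisfy the backdoor criterion.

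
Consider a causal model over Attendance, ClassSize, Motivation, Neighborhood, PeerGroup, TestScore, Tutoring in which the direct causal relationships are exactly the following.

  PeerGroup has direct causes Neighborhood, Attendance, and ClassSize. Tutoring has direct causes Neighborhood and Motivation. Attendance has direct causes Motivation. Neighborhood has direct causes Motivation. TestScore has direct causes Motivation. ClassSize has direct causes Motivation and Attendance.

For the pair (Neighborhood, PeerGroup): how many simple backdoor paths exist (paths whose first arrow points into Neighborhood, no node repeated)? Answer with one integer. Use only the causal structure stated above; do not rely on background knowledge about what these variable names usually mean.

A backdoor path from Neighborhood to PeerGroup is any simple undirected path whose first edge points into Neighborhood (i.e. leaves Neighborhood via a parent).
Parents of Neighborhood: {Motivation}.
Enumerating:
  P1: Neighborhood <- Motivation -> Attendance -> ClassSize -> PeerGroup
  P2: Neighborhood <- Motivation -> Attendance -> PeerGroup
  P3: Neighborhood <- Motivation -> ClassSize <- Attendance -> PeerGroup
  P4: Neighborhood <- Motivation -> ClassSize -> PeerGroup
That exhausts the simple backdoor paths. Count: 4.

4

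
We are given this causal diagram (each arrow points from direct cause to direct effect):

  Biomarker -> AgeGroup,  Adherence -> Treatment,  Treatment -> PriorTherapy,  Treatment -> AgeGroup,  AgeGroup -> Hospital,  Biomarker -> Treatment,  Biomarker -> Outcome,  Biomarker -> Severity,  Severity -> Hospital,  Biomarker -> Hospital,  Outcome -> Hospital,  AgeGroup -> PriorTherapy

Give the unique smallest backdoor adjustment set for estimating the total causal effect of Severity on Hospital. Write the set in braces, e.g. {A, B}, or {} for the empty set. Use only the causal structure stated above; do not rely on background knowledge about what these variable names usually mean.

Variables eligible for adjustment (non-descendants of Severity, excluding Severity and Hospital): {Adherence, AgeGroup, Biomarker, Outcome, PriorTherapy, Treatment}.
Backdoor paths from Severity to Hospital:
  P1: Severity <- Biomarker -> Outcome -> Hospital
  P2: Severity <- Biomarker -> Treatment -> AgeGroup -> Hospital
  P3: Severity <- Biomarker -> Treatment -> PriorTherapy <- AgeGroup -> Hospital
  P4: Severity <- Biomarker -> AgeGroup -> Hospital
  P5: Severity <- Biomarker -> Hospital
The empty set is not sufficient: P1 (Severity <- Biomarker -> Outcome -> Hospital) has no collider blocking it and no conditioned non-collider, so it is open.
Try {Biomarker}:
  P1: blocked at fork node Biomarker ∈ conditioning set.
  P2: blocked at fork node Biomarker ∈ conditioning set.
  P3: blocked at fork node Biomarker ∈ conditioning set.
  P4: blocked at fork node Biomarker ∈ conditioning set.
  P5: blocked at fork node Biomarker ∈ conditioning set.
{Biomarker} contains no descendant of Severity and blocks every backdoor path.
No other singleton works — e.g. {Adherence} leaves P1 open — so {Biomarker} is the unique smallest valid adjustment set.

{Biomarker}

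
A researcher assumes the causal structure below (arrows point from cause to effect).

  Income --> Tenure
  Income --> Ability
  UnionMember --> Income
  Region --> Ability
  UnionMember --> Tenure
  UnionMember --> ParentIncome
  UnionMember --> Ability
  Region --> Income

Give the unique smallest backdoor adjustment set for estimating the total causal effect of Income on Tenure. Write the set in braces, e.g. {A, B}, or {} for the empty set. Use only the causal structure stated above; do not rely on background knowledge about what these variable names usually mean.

{UnionMember}

Variables eligible for adjustment (non-descendants of Income, excluding Income and Tenure): {ParentIncome, Region, UnionMember}.
Backdoor paths from Income to Tenure:
  P1: Income <- UnionMember -> Tenure
  P2: Income <- Region -> Ability <- UnionMember -> Tenure
The empty set is not sufficient: P1 (Income <- UnionMember -> Tenure) has no collider blocking it and no conditioned non-collider, so it is open.
Try {UnionMember}:
  P1: blocked at fork node UnionMember ∈ conditioning set.
  P2: blocked at collider Ability (neither it nor any descendant is in the conditioning set).
{UnionMember} contains no descendant of Income and blocks every backdoor path.
No other singleton works — e.g. {Region} leaves P1 open — so {UnionMember} is the unique smallest valid adjustment set.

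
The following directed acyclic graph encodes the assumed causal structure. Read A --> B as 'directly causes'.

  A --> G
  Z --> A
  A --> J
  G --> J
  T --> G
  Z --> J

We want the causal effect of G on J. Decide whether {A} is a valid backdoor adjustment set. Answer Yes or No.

Backdoor paths from G to J (paths whose first edge points into G):
  P1: G <- A <- Z -> J
  P2: G <- A -> J
Condition 1 (no descendant of G in the set): holds — descendants of G are {J}; none are in {A}.
Condition 2 (every backdoor path blocked by {A}):
  P1: blocked at chain node A ∈ conditioning set.
  P2: blocked at fork node A ∈ conditioning set.
{A} satisfies the backdoor criterion.

Yes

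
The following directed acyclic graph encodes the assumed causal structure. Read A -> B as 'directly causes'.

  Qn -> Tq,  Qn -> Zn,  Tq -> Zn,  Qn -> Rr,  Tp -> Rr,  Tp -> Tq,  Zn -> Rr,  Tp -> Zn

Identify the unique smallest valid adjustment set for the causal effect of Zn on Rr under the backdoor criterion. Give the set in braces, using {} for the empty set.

{Qn, Tp}

Variables eligible for adjustment (non-descendants of Zn, excluding Zn and Rr): {Qn, Tp, Tq}.
Backdoor paths from Zn to Rr:
  P1: Zn <- Tp -> Tq <- Qn -> Rr
  P2: Zn <- Tp -> Rr
  P3: Zn <- Qn -> Tq <- Tp -> Rr
  P4: Zn <- Qn -> Rr
  P5: Zn <- Tq <- Tp -> Rr
  P6: Zn <- Tq <- Qn -> Rr
The empty set is not sufficient: P2 (Zn <- Tp -> Rr) has no collider blocking it and no conditioned non-collider, so it is open.
Try {Qn, Tp}:
  P1: blocked at fork node Tp ∈ conditioning set.
  P2: blocked at fork node Tp ∈ conditioning set.
  P3: blocked at fork node Qn ∈ conditioning set.
  P4: blocked at fork node Qn ∈ conditioning set.
  P5: blocked at fork node Tp ∈ conditioning set.
  P6: blocked at fork node Qn ∈ conditioning set.
{Qn, Tp} contains no descendant of Zn and blocks every backdoor path.
Every element of {Qn, Tp} is needed (dropping Qn leaves P4 open; dropping Tp leaves P2 open), so no proper subset is valid.
Among all size-2 subsets of the eligible variables, only {Qn, Tp} blocks every backdoor path, so it is the unique smallest valid adjustment set.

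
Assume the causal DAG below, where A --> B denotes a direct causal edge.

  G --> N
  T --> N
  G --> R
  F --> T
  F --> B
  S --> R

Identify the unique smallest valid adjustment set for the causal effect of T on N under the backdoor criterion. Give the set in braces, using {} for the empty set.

Variables eligible for adjustment (non-descendants of T, excluding T and N): {B, F, G, R, S}.
Backdoor paths from T to N:
  (none)
With no backdoor paths the empty set already satisfies the criterion, and it is trivially minimal.

{}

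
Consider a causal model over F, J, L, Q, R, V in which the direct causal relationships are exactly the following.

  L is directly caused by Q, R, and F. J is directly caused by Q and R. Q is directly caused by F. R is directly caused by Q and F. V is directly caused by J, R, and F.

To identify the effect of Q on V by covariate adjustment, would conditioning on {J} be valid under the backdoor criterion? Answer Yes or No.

No

Backdoor paths from Q to V (paths whose first edge points into Q):
  P1: Q <- F -> R -> J -> V
  P2: Q <- F -> R -> V
  P3: Q <- F -> L <- R -> J -> V
  P4: Q <- F -> L <- R -> V
  P5: Q <- F -> V
Condition 1 (no descendant of Q in the set): FAILS — J is a descendant of Q.
Condition 2 (every backdoor path blocked by {J}):
  P1: blocked at chain node J ∈ conditioning set.
  P2: open — no interior node is in the conditioning set.
  P3: blocked at collider L (neither it nor any descendant is in the conditioning set).
  P4: blocked at collider L (neither it nor any descendant is in the conditioning set).
  P5: open — no interior node is in the conditioning set.
{J} does not satisfy the backdoor criterion.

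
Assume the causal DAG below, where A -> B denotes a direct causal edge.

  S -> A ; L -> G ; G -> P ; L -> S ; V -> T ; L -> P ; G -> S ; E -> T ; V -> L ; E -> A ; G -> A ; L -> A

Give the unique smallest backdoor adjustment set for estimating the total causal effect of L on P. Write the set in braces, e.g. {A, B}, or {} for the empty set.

{}

Variables eligible for adjustment (non-descendants of L, excluding L and P): {E, T, V}.
Backdoor paths from L to P:
  P1: L <- V -> T <- E -> A <- G -> P
  P2: L <- V -> T <- E -> A <- S <- G -> P
Each backdoor path contains an unconditioned collider, so every path is already blocked with the empty conditioning set:
  P1: blocked at collider T (neither it nor any descendant is in the conditioning set).
  P2: blocked at collider T (neither it nor any descendant is in the conditioning set).
The empty set is therefore the unique smallest valid set.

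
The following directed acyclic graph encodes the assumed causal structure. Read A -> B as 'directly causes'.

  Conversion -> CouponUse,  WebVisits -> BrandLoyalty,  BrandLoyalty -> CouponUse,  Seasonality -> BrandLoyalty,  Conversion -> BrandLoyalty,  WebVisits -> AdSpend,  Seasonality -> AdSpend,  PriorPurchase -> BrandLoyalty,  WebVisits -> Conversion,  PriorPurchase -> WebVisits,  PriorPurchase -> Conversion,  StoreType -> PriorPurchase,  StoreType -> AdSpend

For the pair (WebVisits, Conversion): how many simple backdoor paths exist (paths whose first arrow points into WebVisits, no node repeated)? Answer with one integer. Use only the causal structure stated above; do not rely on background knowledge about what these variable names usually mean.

A backdoor path from WebVisits to Conversion is any simple undirected path whose first edge points into WebVisits (i.e. leaves WebVisits via a parent).
Parents of WebVisits: {PriorPurchase}.
Enumerating:
  P1: WebVisits <- PriorPurchase <- StoreType -> AdSpend <- Seasonality -> BrandLoyalty <- Conversion
  P2: WebVisits <- PriorPurchase <- StoreType -> AdSpend <- Seasonality -> BrandLoyalty -> CouponUse <- Conversion
  P3: WebVisits <- PriorPurchase -> Conversion
  P4: WebVisits <- PriorPurchase -> BrandLoyalty <- Conversion
  P5: WebVisits <- PriorPurchase -> BrandLoyalty -> CouponUse <- Conversion
That exhausts the simple backdoor paths. Count: 5.

5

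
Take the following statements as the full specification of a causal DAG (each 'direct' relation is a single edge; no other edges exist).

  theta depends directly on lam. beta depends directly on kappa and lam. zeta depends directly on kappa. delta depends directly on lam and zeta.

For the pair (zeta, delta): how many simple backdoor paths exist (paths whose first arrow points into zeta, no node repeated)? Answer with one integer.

A backdoor path from zeta to delta is any simple undirected path whose first edge points into zeta (i.e. leaves zeta via a parent).
Parents of zeta: {kappa}.
Enumerating:
  P1: zeta <- kappa -> beta <- lam -> delta
That exhausts the simple backdoor paths. Count: 1.

1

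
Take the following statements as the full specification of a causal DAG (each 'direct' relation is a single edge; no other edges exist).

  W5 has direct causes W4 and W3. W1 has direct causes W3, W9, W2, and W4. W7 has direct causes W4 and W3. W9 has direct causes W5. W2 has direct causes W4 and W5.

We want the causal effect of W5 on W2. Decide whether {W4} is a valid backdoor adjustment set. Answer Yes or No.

Yes

Backdoor paths from W5 to W2 (paths whose first edge points into W5):
  P1: W5 <- W4 -> W7 <- W3 -> W1 <- W2
  P2: W5 <- W4 -> W2
  P3: W5 <- W4 -> W1 <- W2
  P4: W5 <- W3 -> W7 <- W4 -> W2
  P5: W5 <- W3 -> W7 <- W4 -> W1 <- W2
  P6: W5 <- W3 -> W1 <- W4 -> W2
  P7: W5 <- W3 -> W1 <- W2
Condition 1 (no descendant of W5 in the set): holds — descendants of W5 are {W1, W2, W9}; none are in {W4}.
Condition 2 (every backdoor path blocked by {W4}):
  P1: blocked at fork node W4 ∈ conditioning set.
  P2: blocked at fork node W4 ∈ conditioning set.
  P3: blocked at fork node W4 ∈ conditioning set.
  P4: blocked at collider W7 (neither it nor any descendant is in the conditioning set).
  P5: blocked at collider W7 (neither it nor any descendant is in the conditioning set).
  P6: blocked at collider W1 (neither it nor any descendant is in the conditioning set).
  P7: blocked at collider W1 (neither it nor any descendant is in the conditioning set).
{W4} satisfies the backdoor criterion.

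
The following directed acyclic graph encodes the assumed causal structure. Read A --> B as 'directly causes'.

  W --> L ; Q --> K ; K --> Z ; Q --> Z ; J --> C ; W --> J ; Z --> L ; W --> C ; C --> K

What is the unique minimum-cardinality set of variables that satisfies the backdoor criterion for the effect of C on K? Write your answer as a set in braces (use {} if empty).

{}

Variables eligible for adjustment (non-descendants of C, excluding C and K): {J, Q, W}.
Backdoor paths from C to K:
  P1: C <- W -> L <- Z <- Q -> K
  P2: C <- W -> L <- Z <- K
  P3: C <- J <- W -> L <- Z <- Q -> K
  P4: C <- J <- W -> L <- Z <- K
Each backdoor path contains an unconditioned collider, so every path is already blocked with the empty conditioning set:
  P1: blocked at collider L (neither it nor any descendant is in the conditioning set).
  P2: blocked at collider L (neither it nor any descendant is in the conditioning set).
  P3: blocked at collider L (neither it nor any descendant is in the conditioning set).
  P4: blocked at collider L (neither it nor any descendant is in the conditioning set).
The empty set is therefore the unique smallest valid set.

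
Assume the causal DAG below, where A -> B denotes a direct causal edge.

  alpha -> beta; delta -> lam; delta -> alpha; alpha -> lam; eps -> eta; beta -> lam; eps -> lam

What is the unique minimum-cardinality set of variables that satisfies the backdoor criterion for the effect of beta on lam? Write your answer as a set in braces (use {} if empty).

{alpha}

Variables eligible for adjustment (non-descendants of beta, excluding beta and lam): {alpha, delta, eps, eta}.
Backdoor paths from beta to lam:
  P1: beta <- alpha <- delta -> lam
  P2: beta <- alpha -> lam
The empty set is not sufficient: P1 (beta <- alpha <- delta -> lam) has no collider blocking it and no conditioned non-collider, so it is open.
Try {alpha}:
  P1: blocked at chain node alpha ∈ conditioning set.
  P2: blocked at fork node alpha ∈ conditioning set.
{alpha} contains no descendant of beta and blocks every backdoor path.
No other singleton works — e.g. {eps} leaves P1 open — so {alpha} is the unique smallest valid adjustment set.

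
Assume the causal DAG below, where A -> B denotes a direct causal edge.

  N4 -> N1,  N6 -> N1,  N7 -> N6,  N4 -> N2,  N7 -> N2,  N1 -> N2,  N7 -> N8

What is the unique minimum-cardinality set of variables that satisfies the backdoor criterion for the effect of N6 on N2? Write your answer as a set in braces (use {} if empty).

{N7}

Variables eligible for adjustment (non-descendants of N6, excluding N6 and N2): {N4, N7, N8}.
Backdoor paths from N6 to N2:
  P1: N6 <- N7 -> N2
The empty set is not sufficient: P1 (N6 <- N7 -> N2) has no collider blocking it and no conditioned non-collider, so it is open.
Try {N7}:
  P1: blocked at fork node N7 ∈ conditioning set.
{N7} contains no descendant of N6 and blocks every backdoor path.
No other singleton works — e.g. {N4} leaves P1 open — so {N7} is the unique smallest valid adjustment set.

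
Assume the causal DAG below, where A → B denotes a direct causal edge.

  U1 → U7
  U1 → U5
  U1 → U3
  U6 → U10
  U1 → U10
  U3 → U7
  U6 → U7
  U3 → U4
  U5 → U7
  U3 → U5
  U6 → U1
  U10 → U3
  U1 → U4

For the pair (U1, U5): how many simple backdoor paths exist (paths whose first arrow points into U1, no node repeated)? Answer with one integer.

A backdoor path from U1 to U5 is any simple undirected path whose first edge points into U1 (i.e. leaves U1 via a parent).
Parents of U1: {U6}.
Enumerating:
  P1: U1 <- U6 -> U10 -> U3 -> U5
  P2: U1 <- U6 -> U10 -> U3 -> U7 <- U5
  P3: U1 <- U6 -> U7 <- U3 -> U5
  P4: U1 <- U6 -> U7 <- U5
That exhausts the simple backdoor paths. Count: 4.

4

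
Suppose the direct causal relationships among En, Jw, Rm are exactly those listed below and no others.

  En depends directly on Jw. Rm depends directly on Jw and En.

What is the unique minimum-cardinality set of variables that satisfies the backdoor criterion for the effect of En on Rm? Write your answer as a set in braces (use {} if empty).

Variables eligible for adjustment (non-descendants of En, excluding En and Rm): {Jw}.
Backdoor paths from En to Rm:
  P1: En <- Jw -> Rm
The empty set is not sufficient: P1 (En <- Jw -> Rm) has no collider blocking it and no conditioned non-collider, so it is open.
Try {Jw}:
  P1: blocked at fork node Jw ∈ conditioning set.
{Jw} contains no descendant of En and blocks every backdoor path.
{Jw} is the unique smallest valid adjustment set.

{Jw}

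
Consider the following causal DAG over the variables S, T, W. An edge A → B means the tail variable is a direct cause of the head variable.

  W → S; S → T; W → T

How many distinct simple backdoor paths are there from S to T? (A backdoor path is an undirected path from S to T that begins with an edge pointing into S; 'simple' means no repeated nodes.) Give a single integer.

A backdoor path from S to T is any simple undirected path whose first edge points into S (i.e. leaves S via a parent).
Parents of S: {W}.
Enumerating:
  P1: S <- W -> T
That exhausts the simple backdoor paths. Count: 1.

1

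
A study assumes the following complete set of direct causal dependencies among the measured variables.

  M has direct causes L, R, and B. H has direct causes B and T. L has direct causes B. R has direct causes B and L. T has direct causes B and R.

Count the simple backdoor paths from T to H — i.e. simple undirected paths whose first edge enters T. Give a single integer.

A backdoor path from T to H is any simple undirected path whose first edge points into T (i.e. leaves T via a parent).
Parents of T: {B, R}.
Enumerating:
  P1: T <- B -> H
  P2: T <- R <- B -> H
  P3: T <- R <- L <- B -> H
  P4: T <- R <- L -> M <- B -> H
  P5: T <- R -> M <- B -> H
  P6: T <- R -> M <- L <- B -> H
That exhausts the simple backdoor paths. Count: 6.

6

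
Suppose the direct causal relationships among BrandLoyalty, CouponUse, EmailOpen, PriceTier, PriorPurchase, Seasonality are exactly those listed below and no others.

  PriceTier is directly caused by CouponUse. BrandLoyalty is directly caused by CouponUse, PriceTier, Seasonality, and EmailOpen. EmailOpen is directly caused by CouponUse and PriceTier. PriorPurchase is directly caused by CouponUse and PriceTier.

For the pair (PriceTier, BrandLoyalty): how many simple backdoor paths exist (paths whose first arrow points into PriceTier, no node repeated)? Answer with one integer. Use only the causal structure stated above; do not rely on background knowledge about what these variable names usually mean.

A backdoor path from PriceTier to BrandLoyalty is any simple undirected path whose first edge points into PriceTier (i.e. leaves PriceTier via a parent).
Parents of PriceTier: {CouponUse}.
Enumerating:
  P1: PriceTier <- CouponUse -> EmailOpen -> BrandLoyalty
  P2: PriceTier <- CouponUse -> BrandLoyalty
That exhausts the simple backdoor paths. Count: 2.

2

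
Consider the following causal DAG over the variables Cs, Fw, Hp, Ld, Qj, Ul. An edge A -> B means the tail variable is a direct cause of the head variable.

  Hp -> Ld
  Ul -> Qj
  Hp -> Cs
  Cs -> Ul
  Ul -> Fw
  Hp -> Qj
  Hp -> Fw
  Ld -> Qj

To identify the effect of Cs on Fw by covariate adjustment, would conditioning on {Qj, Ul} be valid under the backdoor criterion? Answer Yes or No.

Backdoor paths from Cs to Fw (paths whose first edge points into Cs):
  P1: Cs <- Hp -> Ld -> Qj <- Ul -> Fw
  P2: Cs <- Hp -> Qj <- Ul -> Fw
  P3: Cs <- Hp -> Fw
Condition 1 (no descendant of Cs in the set): FAILS — Qj and Ul are descendants of Cs.
Condition 2 (every backdoor path blocked by {Qj, Ul}):
  P1: blocked at fork node Ul ∈ conditioning set.
  P2: blocked at fork node Ul ∈ conditioning set.
  P3: open — no interior node is in the conditioning set.
{Qj, Ul} does not satisfy the backdoor criterion.

No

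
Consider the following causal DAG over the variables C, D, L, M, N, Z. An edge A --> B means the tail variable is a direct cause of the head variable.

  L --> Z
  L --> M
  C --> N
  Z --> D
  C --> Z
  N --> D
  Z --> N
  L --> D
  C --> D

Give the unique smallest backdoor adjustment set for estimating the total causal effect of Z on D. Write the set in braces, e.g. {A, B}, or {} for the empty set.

Variables eligible for adjustment (non-descendants of Z, excluding Z and D): {C, L, M}.
Backdoor paths from Z to D:
  P1: Z <- C -> N -> D
  P2: Z <- C -> D
  P3: Z <- L -> D
The empty set is not sufficient: P1 (Z <- C -> N -> D) has no collider blocking it and no conditioned non-collider, so it is open.
Try {C, L}:
  P1: blocked at fork node C ∈ conditioning set.
  P2: blocked at fork node C ∈ conditioning set.
  P3: blocked at fork node L ∈ conditioning set.
{C, L} contains no descendant of Z and blocks every backdoor path.
Every element of {C, L} is needed (dropping C leaves P1 open; dropping L leaves P3 open), so no proper subset is valid.
Among all size-2 subsets of the eligible variables, only {C, L} blocks every backdoor path, so it is the unique smallest valid adjustment set.

{C, L}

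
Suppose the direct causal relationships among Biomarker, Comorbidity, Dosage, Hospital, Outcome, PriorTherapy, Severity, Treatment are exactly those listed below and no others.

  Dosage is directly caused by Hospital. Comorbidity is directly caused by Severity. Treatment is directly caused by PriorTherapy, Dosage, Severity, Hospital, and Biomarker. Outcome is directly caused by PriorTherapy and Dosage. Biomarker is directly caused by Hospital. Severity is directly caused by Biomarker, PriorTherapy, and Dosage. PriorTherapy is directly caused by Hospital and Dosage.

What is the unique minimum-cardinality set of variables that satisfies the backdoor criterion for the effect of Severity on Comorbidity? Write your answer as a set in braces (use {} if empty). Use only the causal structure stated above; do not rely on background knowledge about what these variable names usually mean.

{}

Variables eligible for adjustment (non-descendants of Severity, excluding Severity and Comorbidity): {Biomarker, Dosage, Hospital, Outcome, PriorTherapy}.
Backdoor paths from Severity to Comorbidity:
  (none)
With no backdoor paths the empty set already satisfies the criterion, and it is trivially minimal.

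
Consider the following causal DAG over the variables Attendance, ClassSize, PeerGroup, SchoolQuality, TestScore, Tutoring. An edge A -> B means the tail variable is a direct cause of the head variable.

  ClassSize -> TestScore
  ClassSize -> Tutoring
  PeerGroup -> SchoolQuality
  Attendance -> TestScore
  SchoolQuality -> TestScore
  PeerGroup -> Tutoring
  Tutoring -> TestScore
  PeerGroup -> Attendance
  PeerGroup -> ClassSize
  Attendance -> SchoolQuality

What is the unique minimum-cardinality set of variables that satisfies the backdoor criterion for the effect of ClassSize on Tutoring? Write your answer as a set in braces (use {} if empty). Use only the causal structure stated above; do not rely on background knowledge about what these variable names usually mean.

{PeerGroup}

Variables eligible for adjustment (non-descendants of ClassSize, excluding ClassSize and Tutoring): {Attendance, PeerGroup, SchoolQuality}.
Backdoor paths from ClassSize to Tutoring:
  P1: ClassSize <- PeerGroup -> Attendance -> SchoolQuality -> TestScore <- Tutoring
  P2: ClassSize <- PeerGroup -> Attendance -> TestScore <- Tutoring
  P3: ClassSize <- PeerGroup -> SchoolQuality <- Attendance -> TestScore <- Tutoring
  P4: ClassSize <- PeerGroup -> SchoolQuality -> TestScore <- Tutoring
  P5: ClassSize <- PeerGroup -> Tutoring
The empty set is not sufficient: P5 (ClassSize <- PeerGroup -> Tutoring) has no collider blocking it and no conditioned non-collider, so it is open.
Try {PeerGroup}:
  P1: blocked at fork node PeerGroup ∈ conditioning set.
  P2: blocked at fork node PeerGroup ∈ conditioning set.
  P3: blocked at fork node PeerGroup ∈ conditioning set.
  P4: blocked at fork node PeerGroup ∈ conditioning set.
  P5: blocked at fork node PeerGroup ∈ conditioning set.
{PeerGroup} contains no descendant of ClassSize and blocks every backdoor path.
No other singleton works — e.g. {Attendance} leaves P5 open — so {PeerGroup} is the unique smallest valid adjustment set.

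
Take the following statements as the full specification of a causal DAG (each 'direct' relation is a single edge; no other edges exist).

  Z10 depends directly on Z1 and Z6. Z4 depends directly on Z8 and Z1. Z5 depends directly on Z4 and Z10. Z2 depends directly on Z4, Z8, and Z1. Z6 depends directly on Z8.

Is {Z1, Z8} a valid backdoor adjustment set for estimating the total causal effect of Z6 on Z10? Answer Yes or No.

Yes

Backdoor paths from Z6 to Z10 (paths whose first edge points into Z6):
  P1: Z6 <- Z8 -> Z4 <- Z1 -> Z10
  P2: Z6 <- Z8 -> Z4 -> Z2 <- Z1 -> Z10
  P3: Z6 <- Z8 -> Z4 -> Z5 <- Z10
  P4: Z6 <- Z8 -> Z2 <- Z1 -> Z4 -> Z5 <- Z10
  P5: Z6 <- Z8 -> Z2 <- Z1 -> Z10
  P6: Z6 <- Z8 -> Z2 <- Z4 <- Z1 -> Z10
  P7: Z6 <- Z8 -> Z2 <- Z4 -> Z5 <- Z10
Condition 1 (no descendant of Z6 in the set): holds — descendants of Z6 are {Z10, Z5}; none are in {Z1, Z8}.
Condition 2 (every backdoor path blocked by {Z1, Z8}):
  P1: blocked at fork node Z8 ∈ conditioning set.
  P2: blocked at fork node Z8 ∈ conditioning set.
  P3: blocked at fork node Z8 ∈ conditioning set.
  P4: blocked at fork node Z8 ∈ conditioning set.
  P5: blocked at fork node Z8 ∈ conditioning set.
  P6: blocked at fork node Z8 ∈ conditioning set.
  P7: blocked at fork node Z8 ∈ conditioning set.
{Z1, Z8} satisfies the backdoor criterion.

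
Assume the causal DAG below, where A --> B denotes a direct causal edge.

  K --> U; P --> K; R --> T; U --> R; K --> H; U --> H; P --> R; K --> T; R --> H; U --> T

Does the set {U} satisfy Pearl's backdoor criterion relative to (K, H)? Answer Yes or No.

No

Backdoor paths from K to H (paths whose first edge points into K):
  P1: K <- P -> R <- U -> H
  P2: K <- P -> R -> H
  P3: K <- P -> R -> T <- U -> H
Condition 1 (no descendant of K in the set): FAILS — U is a descendant of K.
Condition 2 (every backdoor path blocked by {U}):
  P1: blocked at collider R (neither it nor any descendant is in the conditioning set).
  P2: open — no interior node is in the conditioning set.
  P3: blocked at collider T (neither it nor any descendant is in the conditioning set).
{U} does not satisfy the backdoor criterion.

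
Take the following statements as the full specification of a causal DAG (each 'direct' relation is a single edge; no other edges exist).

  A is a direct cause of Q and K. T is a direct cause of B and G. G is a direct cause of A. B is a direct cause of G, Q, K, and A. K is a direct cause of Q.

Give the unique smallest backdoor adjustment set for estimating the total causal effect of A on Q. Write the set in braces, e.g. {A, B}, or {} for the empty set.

Variables eligible for adjustment (non-descendants of A, excluding A and Q): {B, G, T}.
Backdoor paths from A to Q:
  P1: A <- B -> K -> Q
  P2: A <- B -> Q
  P3: A <- G <- T -> B -> K -> Q
  P4: A <- G <- T -> B -> Q
  P5: A <- G <- B -> K -> Q
  P6: A <- G <- B -> Q
The empty set is not sufficient: P1 (A <- B -> K -> Q) has no collider blocking it and no conditioned non-collider, so it is open.
Try {B}:
  P1: blocked at fork node B ∈ conditioning set.
  P2: blocked at fork node B ∈ conditioning set.
  P3: blocked at chain node B ∈ conditioning set.
  P4: blocked at chain node B ∈ conditioning set.
  P5: blocked at fork node B ∈ conditioning set.
  P6: blocked at fork node B ∈ conditioning set.
{B} contains no descendant of A and blocks every backdoor path.
No other singleton works — e.g. {T} leaves P1 open — so {B} is the unique smallest valid adjustment set.

{B}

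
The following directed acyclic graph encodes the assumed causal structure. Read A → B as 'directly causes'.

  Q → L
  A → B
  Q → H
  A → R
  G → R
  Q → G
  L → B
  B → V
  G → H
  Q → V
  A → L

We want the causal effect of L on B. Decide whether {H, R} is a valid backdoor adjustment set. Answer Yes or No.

No

Backdoor paths from L to B (paths whose first edge points into L):
  P1: L <- A -> R <- G <- Q -> V <- B
  P2: L <- A -> R <- G -> H <- Q -> V <- B
  P3: L <- A -> B
  P4: L <- Q -> G -> R <- A -> B
  P5: L <- Q -> H <- G -> R <- A -> B
  P6: L <- Q -> V <- B
Condition 1 (no descendant of L in the set): holds — descendants of L are {B, V}; none are in {H, R}.
Condition 2 (every backdoor path blocked by {H, R}):
  P1: blocked at collider V (neither it nor any descendant is in the conditioning set).
  P2: blocked at collider V (neither it nor any descendant is in the conditioning set).
  P3: open — no interior node is in the conditioning set.
  P4: open — collider(s) R are conditioned on (or have a conditioned descendant) and no non-collider on the path is in the set.
  P5: open — collider(s) H, R are conditioned on (or have a conditioned descendant) and no non-collider on the path is in the set.
  P6: blocked at collider V (neither it nor any descendant is in the conditioning set).
{H, R} does not satisfy the backdoor criterion.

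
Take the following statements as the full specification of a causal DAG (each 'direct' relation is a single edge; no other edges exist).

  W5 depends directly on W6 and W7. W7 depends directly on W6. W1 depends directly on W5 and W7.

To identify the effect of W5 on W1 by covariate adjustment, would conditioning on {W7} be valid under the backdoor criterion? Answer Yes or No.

Backdoor paths from W5 to W1 (paths whose first edge points into W5):
  P1: W5 <- W6 -> W7 -> W1
  P2: W5 <- W7 -> W1
Condition 1 (no descendant of W5 in the set): holds — descendants of W5 are {W1}; none are in {W7}.
Condition 2 (every backdoor path blocked by {W7}):
  P1: blocked at chain node W7 ∈ conditioning set.
  P2: blocked at fork node W7 ∈ conditioning set.
{W7} satisfies the backdoor criterion.

Yes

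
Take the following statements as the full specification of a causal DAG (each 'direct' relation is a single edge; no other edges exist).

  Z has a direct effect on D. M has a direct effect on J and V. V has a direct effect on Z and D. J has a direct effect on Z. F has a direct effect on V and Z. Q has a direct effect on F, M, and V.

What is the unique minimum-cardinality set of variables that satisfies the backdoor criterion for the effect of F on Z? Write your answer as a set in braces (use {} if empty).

Variables eligible for adjustment (non-descendants of F, excluding F and Z): {J, M, Q}.
Backdoor paths from F to Z:
  P1: F <- Q -> M -> V -> Z
  P2: F <- Q -> M -> V -> D <- Z
  P3: F <- Q -> M -> J -> Z
  P4: F <- Q -> V <- M -> J -> Z
  P5: F <- Q -> V -> Z
  P6: F <- Q -> V -> D <- Z
The empty set is not sufficient: P1 (F <- Q -> M -> V -> Z) has no collider blocking it and no conditioned non-collider, so it is open.
Try {Q}:
  P1: blocked at fork node Q ∈ conditioning set.
  P2: blocked at fork node Q ∈ conditioning set.
  P3: blocked at fork node Q ∈ conditioning set.
  P4: blocked at fork node Q ∈ conditioning set.
  P5: blocked at fork node Q ∈ conditioning set.
  P6: blocked at fork node Q ∈ conditioning set.
{Q} contains no descendant of F and blocks every backdoor path.
No other singleton works — e.g. {M} leaves P5 open — so {Q} is the unique smallest valid adjustment set.

{Q}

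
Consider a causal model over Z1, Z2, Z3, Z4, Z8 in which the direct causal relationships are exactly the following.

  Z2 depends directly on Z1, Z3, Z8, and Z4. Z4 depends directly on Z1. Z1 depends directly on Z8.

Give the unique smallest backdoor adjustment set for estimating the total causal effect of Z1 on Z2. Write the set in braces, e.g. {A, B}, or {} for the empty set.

{Z8}

Variables eligible for adjustment (non-descendants of Z1, excluding Z1 and Z2): {Z3, Z8}.
Backdoor paths from Z1 to Z2:
  P1: Z1 <- Z8 -> Z2
The empty set is not sufficient: P1 (Z1 <- Z8 -> Z2) has no collider blocking it and no conditioned non-collider, so it is open.
Try {Z8}:
  P1: blocked at fork node Z8 ∈ conditioning set.
{Z8} contains no descendant of Z1 and blocks every backdoor path.
No other singleton works — e.g. {Z3} leaves P1 open — so {Z8} is the unique smallest valid adjustment set.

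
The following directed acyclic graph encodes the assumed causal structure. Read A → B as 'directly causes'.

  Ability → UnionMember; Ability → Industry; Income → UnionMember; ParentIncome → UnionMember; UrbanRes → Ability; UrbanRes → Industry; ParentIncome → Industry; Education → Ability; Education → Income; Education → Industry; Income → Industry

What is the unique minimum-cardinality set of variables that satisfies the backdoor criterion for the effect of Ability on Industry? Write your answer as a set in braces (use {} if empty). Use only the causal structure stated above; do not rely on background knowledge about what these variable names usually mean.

{Education, UrbanRes}

Variables eligible for adjustment (non-descendants of Ability, excluding Ability and Industry): {Education, Income, ParentIncome, UrbanRes}.
Backdoor paths from Ability to Industry:
  P1: Ability <- UrbanRes -> Industry
  P2: Ability <- Education -> Income -> UnionMember <- ParentIncome -> Industry
  P3: Ability <- Education -> Income -> Industry
  P4: Ability <- Education -> Industry
The empty set is not sufficient: P1 (Ability <- UrbanRes -> Industry) has no collider blocking it and no conditioned non-collider, so it is open.
Try {Education, UrbanRes}:
  P1: blocked at fork node UrbanRes ∈ conditioning set.
  P2: blocked at fork node Education ∈ conditioning set.
  P3: blocked at fork node Education ∈ conditioning set.
  P4: blocked at fork node Education ∈ conditioning set.
{Education, UrbanRes} contains no descendant of Ability and blocks every backdoor path.
Every element of {Education, UrbanRes} is needed (dropping Education leaves P3 open; dropping UrbanRes leaves P1 open), so no proper subset is valid.
Among all size-2 subsets of the eligible variables, only {Education, UrbanRes} blocks every backdoor path, so it is the unique smallest valid adjustment set.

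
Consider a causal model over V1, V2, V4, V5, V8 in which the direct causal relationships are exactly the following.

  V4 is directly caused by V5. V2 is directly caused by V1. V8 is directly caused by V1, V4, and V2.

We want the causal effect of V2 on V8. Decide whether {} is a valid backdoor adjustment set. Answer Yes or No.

No

Backdoor paths from V2 to V8 (paths whose first edge points into V2):
  P1: V2 <- V1 -> V8
Condition 1 (no descendant of V2 in the set): holds — descendants of V2 are {V8}; none are in {}.
Condition 2 (every backdoor path blocked by {}):
  P1: open — no interior node is in the conditioning set.
{} does not satisfy the backdoor criterion.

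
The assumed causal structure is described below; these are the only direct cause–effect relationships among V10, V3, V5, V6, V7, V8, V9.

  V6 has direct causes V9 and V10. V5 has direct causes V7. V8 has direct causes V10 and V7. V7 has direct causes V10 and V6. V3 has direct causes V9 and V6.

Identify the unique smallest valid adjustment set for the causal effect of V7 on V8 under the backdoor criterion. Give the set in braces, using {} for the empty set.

Variables eligible for adjustment (non-descendants of V7, excluding V7 and V8): {V10, V3, V6, V9}.
Backdoor paths from V7 to V8:
  P1: V7 <- V10 -> V8
  P2: V7 <- V6 <- V10 -> V8
The empty set is not sufficient: P1 (V7 <- V10 -> V8) has no collider blocking it and no conditioned non-collider, so it is open.
Try {V10}:
  P1: blocked at fork node V10 ∈ conditioning set.
  P2: blocked at fork node V10 ∈ conditioning set.
{V10} contains no descendant of V7 and blocks every backdoor path.
No other singleton works — e.g. {V9} leaves P1 open — so {V10} is the unique smallest valid adjustment set.

{V10}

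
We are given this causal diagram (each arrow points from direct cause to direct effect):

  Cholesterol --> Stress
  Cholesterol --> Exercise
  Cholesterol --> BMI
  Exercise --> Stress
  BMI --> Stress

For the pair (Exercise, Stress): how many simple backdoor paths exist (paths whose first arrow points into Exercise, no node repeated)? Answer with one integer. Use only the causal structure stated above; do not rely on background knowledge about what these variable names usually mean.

A backdoor path from Exercise to Stress is any simple undirected path whose first edge points into Exercise (i.e. leaves Exercise via a parent).
Parents of Exercise: {Cholesterol}.
Enumerating:
  P1: Exercise <- Cholesterol -> BMI -> Stress
  P2: Exercise <- Cholesterol -> Stress
That exhausts the simple backdoor paths. Count: 2.

2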